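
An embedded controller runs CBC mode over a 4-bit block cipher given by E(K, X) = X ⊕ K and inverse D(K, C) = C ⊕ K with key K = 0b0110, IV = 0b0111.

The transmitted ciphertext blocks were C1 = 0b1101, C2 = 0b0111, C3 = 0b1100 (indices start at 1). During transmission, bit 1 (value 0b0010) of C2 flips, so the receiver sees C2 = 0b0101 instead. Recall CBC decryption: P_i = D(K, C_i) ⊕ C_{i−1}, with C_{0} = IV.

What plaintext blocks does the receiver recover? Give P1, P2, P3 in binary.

P1 = 0b1100, P2 = 0b1110, P3 = 0b1111

Only C2 changed, to 0b0101. In CBC, a change in C_i garbles P_i and flips the same bit in P_{i+1}. Decrypting the received ciphertext:
P1: D(K, 0b1101) = 0b1011; 0b1011 ⊕ 0b0111 = 0b1100.
P2: D(K, 0b0101) = 0b0011; 0b0011 ⊕ 0b1101 = 0b1110.
P3: D(K, 0b1100) = 0b1010; 0b1010 ⊕ 0b0101 = 0b1111.
Blocks that differ from the original plaintext: P2, P3.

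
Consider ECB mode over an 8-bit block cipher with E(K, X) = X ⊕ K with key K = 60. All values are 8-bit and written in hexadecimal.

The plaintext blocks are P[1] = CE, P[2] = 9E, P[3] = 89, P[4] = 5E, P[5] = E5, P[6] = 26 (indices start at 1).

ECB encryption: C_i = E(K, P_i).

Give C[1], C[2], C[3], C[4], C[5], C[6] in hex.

C[1]: E(K, CE) = AE.
C[2]: E(K, 9E) = FE.
C[3]: E(K, 89) = E9.
C[4]: E(K, 5E) = 3E.
C[5]: E(K, E5) = 85.
C[6]: E(K, 26) = 46.

C[1] = AE, C[2] = FE, C[3] = E9, C[4] = 3E, C[5] = 85, C[6] = 46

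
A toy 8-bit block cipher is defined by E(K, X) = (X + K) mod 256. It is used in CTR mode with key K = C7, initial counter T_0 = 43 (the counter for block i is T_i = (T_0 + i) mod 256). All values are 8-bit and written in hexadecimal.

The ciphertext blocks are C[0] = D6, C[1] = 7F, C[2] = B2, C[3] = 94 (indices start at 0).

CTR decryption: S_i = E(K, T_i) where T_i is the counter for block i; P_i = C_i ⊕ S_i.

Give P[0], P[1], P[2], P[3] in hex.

P[0] = DC, P[1] = 74, P[2] = BE, P[3] = 99

P[0]: T = 43, S = E(K, T) = 0A; D6 ⊕ 0A = DC.
P[1]: T = 44, S = E(K, T) = 0B; 7F ⊕ 0B = 74.
P[2]: T = 45, S = E(K, T) = 0C; B2 ⊕ 0C = BE.
P[3]: T = 46, S = E(K, T) = 0D; 94 ⊕ 0D = 99.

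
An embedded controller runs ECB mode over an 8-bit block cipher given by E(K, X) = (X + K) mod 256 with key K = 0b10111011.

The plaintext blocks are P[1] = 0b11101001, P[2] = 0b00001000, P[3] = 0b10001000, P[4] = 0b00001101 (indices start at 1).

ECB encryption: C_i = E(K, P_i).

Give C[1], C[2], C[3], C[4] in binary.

C[1] = 0b10100100, C[2] = 0b11000011, C[3] = 0b01000011, C[4] = 0b11001000

C[1]: E(K, 0b11101001) = 0b10100100.
C[2]: E(K, 0b00001000) = 0b11000011.
C[3]: E(K, 0b10001000) = 0b01000011.
C[4]: E(K, 0b00001101) = 0b11001000.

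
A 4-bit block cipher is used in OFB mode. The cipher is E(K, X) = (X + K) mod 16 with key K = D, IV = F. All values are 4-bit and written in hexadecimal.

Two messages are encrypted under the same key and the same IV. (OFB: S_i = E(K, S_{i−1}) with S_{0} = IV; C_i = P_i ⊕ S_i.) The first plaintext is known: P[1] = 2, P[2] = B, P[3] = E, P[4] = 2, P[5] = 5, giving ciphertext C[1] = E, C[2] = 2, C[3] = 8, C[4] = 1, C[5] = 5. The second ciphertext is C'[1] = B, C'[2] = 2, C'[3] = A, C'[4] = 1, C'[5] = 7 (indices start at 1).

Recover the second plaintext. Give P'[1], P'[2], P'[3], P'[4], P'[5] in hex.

P'[1] = 7, P'[2] = B, P'[3] = C, P'[4] = 2, P'[5] = 7

In OFB with a reused IV, both messages share the same keystream S_i, so C_i ⊕ C'_i = P_i ⊕ P'_i and thus P'_i = P_i ⊕ C_i ⊕ C'_i.
P'[1]: 2 ⊕ E ⊕ B = 7.
P'[2]: B ⊕ 2 ⊕ 2 = B.
P'[3]: E ⊕ 8 ⊕ A = C.
P'[4]: 2 ⊕ 1 ⊕ 1 = 2.
P'[5]: 5 ⊕ 5 ⊕ 7 = 7.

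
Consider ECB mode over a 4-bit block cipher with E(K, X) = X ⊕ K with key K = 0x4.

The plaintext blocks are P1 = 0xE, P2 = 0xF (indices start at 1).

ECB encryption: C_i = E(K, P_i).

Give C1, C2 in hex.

C1 = 0xA, C2 = 0xB

C1: E(K, 0xE) = 0xA.
C2: E(K, 0xF) = 0xB.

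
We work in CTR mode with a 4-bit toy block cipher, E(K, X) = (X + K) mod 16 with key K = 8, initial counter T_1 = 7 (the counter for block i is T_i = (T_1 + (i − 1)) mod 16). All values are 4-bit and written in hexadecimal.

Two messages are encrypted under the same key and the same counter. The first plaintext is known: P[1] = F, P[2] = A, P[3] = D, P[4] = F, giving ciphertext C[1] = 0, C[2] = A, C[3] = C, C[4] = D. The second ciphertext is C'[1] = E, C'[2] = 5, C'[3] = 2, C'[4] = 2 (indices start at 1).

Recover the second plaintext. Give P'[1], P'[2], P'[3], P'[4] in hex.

P'[1] = 1, P'[2] = 5, P'[3] = 3, P'[4] = 0

In CTR with a reused counter, both messages share the same keystream S_i, so C_i ⊕ C'_i = P_i ⊕ P'_i and thus P'_i = P_i ⊕ C_i ⊕ C'_i.
P'[1]: F ⊕ 0 ⊕ E = 1.
P'[2]: A ⊕ A ⊕ 5 = 5.
P'[3]: D ⊕ C ⊕ 2 = 3.
P'[4]: F ⊕ D ⊕ 2 = 0.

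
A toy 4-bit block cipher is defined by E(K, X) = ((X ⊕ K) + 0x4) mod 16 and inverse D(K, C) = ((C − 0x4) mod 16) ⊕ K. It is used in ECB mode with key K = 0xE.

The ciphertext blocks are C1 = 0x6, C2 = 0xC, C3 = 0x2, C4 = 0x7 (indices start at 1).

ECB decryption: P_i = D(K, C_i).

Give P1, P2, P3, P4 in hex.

P1: D(K, 0x6) = 0xC.
P2: D(K, 0xC) = 0x6.
P3: D(K, 0x2) = 0x0.
P4: D(K, 0x7) = 0xD.

P1 = 0xC, P2 = 0x6, P3 = 0x0, P4 = 0xD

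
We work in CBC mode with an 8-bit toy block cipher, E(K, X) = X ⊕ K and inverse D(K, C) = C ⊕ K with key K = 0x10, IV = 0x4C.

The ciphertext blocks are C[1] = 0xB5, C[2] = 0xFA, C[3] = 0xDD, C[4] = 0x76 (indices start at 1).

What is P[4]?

CBC decryption: P_i = D(K, C_i) ⊕ C_{i−1}, with C_{0} = IV.
P[4]: D(K, 0x76) = 0x66; 0x66 ⊕ 0xDD = 0xBB.

P[4] = 0xBB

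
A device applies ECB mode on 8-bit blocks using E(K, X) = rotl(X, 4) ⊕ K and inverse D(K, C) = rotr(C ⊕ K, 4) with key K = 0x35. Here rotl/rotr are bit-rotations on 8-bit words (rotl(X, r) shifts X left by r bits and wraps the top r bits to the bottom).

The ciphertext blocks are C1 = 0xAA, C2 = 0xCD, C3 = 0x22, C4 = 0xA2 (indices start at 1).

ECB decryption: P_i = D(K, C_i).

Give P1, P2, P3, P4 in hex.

P1 = 0xF9, P2 = 0x8F, P3 = 0x71, P4 = 0x79

P1: D(K, 0xAA) = 0xF9.
P2: D(K, 0xCD) = 0x8F.
P3: D(K, 0x22) = 0x71.
P4: D(K, 0xA2) = 0x79.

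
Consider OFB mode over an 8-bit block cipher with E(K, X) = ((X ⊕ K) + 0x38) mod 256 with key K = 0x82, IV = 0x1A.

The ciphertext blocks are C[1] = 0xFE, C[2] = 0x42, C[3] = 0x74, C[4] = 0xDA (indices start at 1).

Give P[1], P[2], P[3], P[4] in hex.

OFB decryption: S_i = E(K, S_{i−1}) with S_{0} = IV; P_i = C_i ⊕ S_i.
P[1]: S = E(K, 0x1A) = 0xD0; 0xFE ⊕ 0xD0 = 0x2E.
P[2]: S = E(K, 0xD0) = 0x8A; 0x42 ⊕ 0x8A = 0xC8.
P[3]: S = E(K, 0x8A) = 0x40; 0x74 ⊕ 0x40 = 0x34.
P[4]: S = E(K, 0x40) = 0xFA; 0xDA ⊕ 0xFA = 0x20.

P[1] = 0x2E, P[2] = 0xC8, P[3] = 0x34, P[4] = 0x20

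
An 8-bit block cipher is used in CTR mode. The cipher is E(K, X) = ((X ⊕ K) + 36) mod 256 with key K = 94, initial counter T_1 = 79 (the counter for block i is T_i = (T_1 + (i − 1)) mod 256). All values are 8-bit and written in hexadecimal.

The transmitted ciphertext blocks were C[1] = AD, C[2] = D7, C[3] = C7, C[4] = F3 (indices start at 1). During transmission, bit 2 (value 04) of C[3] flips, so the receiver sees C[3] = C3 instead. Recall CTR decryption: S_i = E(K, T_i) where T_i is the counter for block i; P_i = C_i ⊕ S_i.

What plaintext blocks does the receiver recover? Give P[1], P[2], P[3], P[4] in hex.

Only C[3] changed, to C3. In CTR, a change in C_i flips the same bit in P_i only; the keystream is unaffected. Decrypting the received ciphertext:
P[1]: T = 79, S = E(K, T) = 23; AD ⊕ 23 = 8E.
P[2]: T = 7A, S = E(K, T) = 24; D7 ⊕ 24 = F3.
P[3]: T = 7B, S = E(K, T) = 25; C3 ⊕ 25 = E6.
P[4]: T = 7C, S = E(K, T) = 1E; F3 ⊕ 1E = ED.
Blocks that differ from the original plaintext: P[3].

P[1] = 8E, P[2] = F3, P[3] = E6, P[4] = ED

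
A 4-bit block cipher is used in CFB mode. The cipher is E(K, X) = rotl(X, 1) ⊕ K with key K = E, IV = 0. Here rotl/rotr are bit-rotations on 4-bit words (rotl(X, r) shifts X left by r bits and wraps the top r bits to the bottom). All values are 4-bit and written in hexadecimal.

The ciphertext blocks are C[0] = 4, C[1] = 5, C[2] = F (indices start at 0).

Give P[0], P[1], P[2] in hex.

P[0] = A, P[1] = 3, P[2] = B

CFB decryption: P_i = C_i ⊕ E(K, C_{i−1}), with C_{−1} = IV.
P[0]: E(K, 0) = E; 4 ⊕ E = A.
P[1]: E(K, 4) = 6; 5 ⊕ 6 = 3.
P[2]: E(K, 5) = 4; F ⊕ 4 = B.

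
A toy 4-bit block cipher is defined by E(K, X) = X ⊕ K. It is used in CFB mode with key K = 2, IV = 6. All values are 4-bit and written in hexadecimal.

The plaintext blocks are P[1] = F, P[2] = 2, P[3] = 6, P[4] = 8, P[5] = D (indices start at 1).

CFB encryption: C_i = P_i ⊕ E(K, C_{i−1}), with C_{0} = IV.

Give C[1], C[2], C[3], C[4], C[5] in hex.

C[1] = B, C[2] = B, C[3] = F, C[4] = 5, C[5] = A

C[1]: E(K, 6) = 4; F ⊕ 4 = B.
C[2]: E(K, B) = 9; 2 ⊕ 9 = B.
C[3]: E(K, B) = 9; 6 ⊕ 9 = F.
C[4]: E(K, F) = D; 8 ⊕ D = 5.
C[5]: E(K, 5) = 7; D ⊕ 7 = A.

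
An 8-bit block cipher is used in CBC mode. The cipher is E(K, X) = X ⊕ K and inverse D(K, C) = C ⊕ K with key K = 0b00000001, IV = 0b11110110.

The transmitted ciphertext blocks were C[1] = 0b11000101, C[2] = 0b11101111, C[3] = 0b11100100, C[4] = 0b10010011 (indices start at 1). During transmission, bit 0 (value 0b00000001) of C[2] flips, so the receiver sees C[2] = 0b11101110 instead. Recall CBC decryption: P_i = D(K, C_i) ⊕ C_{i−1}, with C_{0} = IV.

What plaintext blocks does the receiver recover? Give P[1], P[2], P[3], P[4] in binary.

P[1] = 0b00110010, P[2] = 0b00101010, P[3] = 0b00001011, P[4] = 0b01110110

Only C[2] changed, to 0b11101110. In CBC, a change in C_i garbles P_i and flips the same bit in P_{i+1}. Decrypting the received ciphertext:
P[1]: D(K, 0b11000101) = 0b11000100; 0b11000100 ⊕ 0b11110110 = 0b00110010.
P[2]: D(K, 0b11101110) = 0b11101111; 0b11101111 ⊕ 0b11000101 = 0b00101010.
P[3]: D(K, 0b11100100) = 0b11100101; 0b11100101 ⊕ 0b11101110 = 0b00001011.
P[4]: D(K, 0b10010011) = 0b10010010; 0b10010010 ⊕ 0b11100100 = 0b01110110.
Blocks that differ from the original plaintext: P[2], P[3].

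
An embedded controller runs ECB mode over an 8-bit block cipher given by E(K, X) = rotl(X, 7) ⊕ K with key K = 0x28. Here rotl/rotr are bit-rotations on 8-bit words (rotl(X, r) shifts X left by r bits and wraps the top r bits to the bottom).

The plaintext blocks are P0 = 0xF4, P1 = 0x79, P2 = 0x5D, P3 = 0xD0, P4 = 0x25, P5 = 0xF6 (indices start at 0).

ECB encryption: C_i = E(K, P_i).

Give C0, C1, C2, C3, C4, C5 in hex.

C0 = 0x52, C1 = 0x94, C2 = 0x86, C3 = 0x40, C4 = 0xBA, C5 = 0x53

C0: E(K, 0xF4) = 0x52.
C1: E(K, 0x79) = 0x94.
C2: E(K, 0x5D) = 0x86.
C3: E(K, 0xD0) = 0x40.
C4: E(K, 0x25) = 0xBA.
C5: E(K, 0xF6) = 0x53.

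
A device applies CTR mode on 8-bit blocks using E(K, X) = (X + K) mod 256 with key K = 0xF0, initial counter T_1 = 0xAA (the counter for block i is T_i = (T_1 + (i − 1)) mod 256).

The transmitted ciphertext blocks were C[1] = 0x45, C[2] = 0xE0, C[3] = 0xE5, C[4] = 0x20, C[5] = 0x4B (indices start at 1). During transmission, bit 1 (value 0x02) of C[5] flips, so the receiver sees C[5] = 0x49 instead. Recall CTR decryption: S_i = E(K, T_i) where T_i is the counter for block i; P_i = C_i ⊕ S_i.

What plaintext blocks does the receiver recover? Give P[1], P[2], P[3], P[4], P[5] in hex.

Only C[5] changed, to 0x49. In CTR, a change in C_i flips the same bit in P_i only; the keystream is unaffected. Decrypting the received ciphertext:
P[1]: T = 0xAA, S = E(K, T) = 0x9A; 0x45 ⊕ 0x9A = 0xDF.
P[2]: T = 0xAB, S = E(K, T) = 0x9B; 0xE0 ⊕ 0x9B = 0x7B.
P[3]: T = 0xAC, S = E(K, T) = 0x9C; 0xE5 ⊕ 0x9C = 0x79.
P[4]: T = 0xAD, S = E(K, T) = 0x9D; 0x20 ⊕ 0x9D = 0xBD.
P[5]: T = 0xAE, S = E(K, T) = 0x9E; 0x49 ⊕ 0x9E = 0xD7.
Blocks that differ from the original plaintext: P[5].

P[1] = 0xDF, P[2] = 0x7B, P[3] = 0x79, P[4] = 0xBD, P[5] = 0xD7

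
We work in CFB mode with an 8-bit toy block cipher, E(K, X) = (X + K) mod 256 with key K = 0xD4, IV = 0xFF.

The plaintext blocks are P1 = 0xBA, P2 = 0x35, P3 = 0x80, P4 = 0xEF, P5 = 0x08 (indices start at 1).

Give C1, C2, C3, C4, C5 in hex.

CFB encryption: C_i = P_i ⊕ E(K, C_{i−1}), with C_{0} = IV.
C1: E(K, 0xFF) = 0xD3; 0xBA ⊕ 0xD3 = 0x69.
C2: E(K, 0x69) = 0x3D; 0x35 ⊕ 0x3D = 0x08.
C3: E(K, 0x08) = 0xDC; 0x80 ⊕ 0xDC = 0x5C.
C4: E(K, 0x5C) = 0x30; 0xEF ⊕ 0x30 = 0xDF.
C5: E(K, 0xDF) = 0xB3; 0x08 ⊕ 0xB3 = 0xBB.

C1 = 0x69, C2 = 0x08, C3 = 0x5C, C4 = 0xDF, C5 = 0xBB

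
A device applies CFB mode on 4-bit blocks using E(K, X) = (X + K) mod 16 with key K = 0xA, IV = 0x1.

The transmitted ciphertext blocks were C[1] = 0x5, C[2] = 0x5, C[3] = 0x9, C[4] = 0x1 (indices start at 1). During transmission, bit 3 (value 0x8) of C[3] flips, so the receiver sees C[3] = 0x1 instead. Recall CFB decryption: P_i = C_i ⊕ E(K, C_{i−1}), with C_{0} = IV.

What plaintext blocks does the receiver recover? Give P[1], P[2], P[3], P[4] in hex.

P[1] = 0xE, P[2] = 0xA, P[3] = 0xE, P[4] = 0xA

Only C[3] changed, to 0x1. In CFB, a change in C_i flips the same bit in P_i and garbles P_{i+1}. Decrypting the received ciphertext:
P[1]: E(K, 0x1) = 0xB; 0x5 ⊕ 0xB = 0xE.
P[2]: E(K, 0x5) = 0xF; 0x5 ⊕ 0xF = 0xA.
P[3]: E(K, 0x5) = 0xF; 0x1 ⊕ 0xF = 0xE.
P[4]: E(K, 0x1) = 0xB; 0x1 ⊕ 0xB = 0xA.
Blocks that differ from the original plaintext: P[3], P[4].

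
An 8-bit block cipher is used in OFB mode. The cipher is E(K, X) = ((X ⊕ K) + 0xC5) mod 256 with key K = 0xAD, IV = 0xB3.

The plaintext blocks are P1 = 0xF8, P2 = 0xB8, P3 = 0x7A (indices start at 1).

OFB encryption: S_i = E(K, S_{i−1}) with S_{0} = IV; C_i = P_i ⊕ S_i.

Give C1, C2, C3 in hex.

C1: S = E(K, 0xB3) = 0xE3; 0xF8 ⊕ 0xE3 = 0x1B.
C2: S = E(K, 0xE3) = 0x13; 0xB8 ⊕ 0x13 = 0xAB.
C3: S = E(K, 0x13) = 0x83; 0x7A ⊕ 0x83 = 0xF9.

C1 = 0x1B, C2 = 0xAB, C3 = 0xF9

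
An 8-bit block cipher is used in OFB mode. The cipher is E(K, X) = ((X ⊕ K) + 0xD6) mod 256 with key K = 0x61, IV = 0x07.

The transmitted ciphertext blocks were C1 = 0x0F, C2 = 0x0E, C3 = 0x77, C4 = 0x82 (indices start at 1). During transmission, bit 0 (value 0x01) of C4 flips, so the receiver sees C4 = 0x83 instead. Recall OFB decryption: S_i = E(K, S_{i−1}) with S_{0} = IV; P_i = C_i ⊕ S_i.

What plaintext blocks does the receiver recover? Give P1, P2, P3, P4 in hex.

P1 = 0x33, P2 = 0x3D, P3 = 0x5F, P4 = 0x9C

Only C4 changed, to 0x83. In OFB, a change in C_i flips the same bit in P_i only; the keystream is unaffected. Decrypting the received ciphertext:
P1: S = E(K, 0x07) = 0x3C; 0x0F ⊕ 0x3C = 0x33.
P2: S = E(K, 0x3C) = 0x33; 0x0E ⊕ 0x33 = 0x3D.
P3: S = E(K, 0x33) = 0x28; 0x77 ⊕ 0x28 = 0x5F.
P4: S = E(K, 0x28) = 0x1F; 0x83 ⊕ 0x1F = 0x9C.
Blocks that differ from the original plaintext: P4.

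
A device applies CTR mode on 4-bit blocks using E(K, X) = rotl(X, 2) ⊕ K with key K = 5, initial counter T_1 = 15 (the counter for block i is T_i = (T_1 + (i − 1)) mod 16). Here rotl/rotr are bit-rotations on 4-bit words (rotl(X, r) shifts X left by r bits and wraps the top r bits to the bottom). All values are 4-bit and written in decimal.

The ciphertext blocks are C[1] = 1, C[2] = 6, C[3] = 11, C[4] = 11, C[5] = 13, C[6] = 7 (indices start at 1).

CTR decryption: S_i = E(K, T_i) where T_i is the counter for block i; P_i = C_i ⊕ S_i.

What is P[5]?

P[5]: T = 3, S = E(K, T) = 9; 13 ⊕ 9 = 4.

P[5] = 4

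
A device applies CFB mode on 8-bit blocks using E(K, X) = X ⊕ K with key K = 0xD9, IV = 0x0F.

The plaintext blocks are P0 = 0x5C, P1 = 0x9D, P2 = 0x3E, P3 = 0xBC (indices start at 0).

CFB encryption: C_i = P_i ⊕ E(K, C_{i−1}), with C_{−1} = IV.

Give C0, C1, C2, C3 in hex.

C0 = 0x8A, C1 = 0xCE, C2 = 0x29, C3 = 0x4C

C0: E(K, 0x0F) = 0xD6; 0x5C ⊕ 0xD6 = 0x8A.
C1: E(K, 0x8A) = 0x53; 0x9D ⊕ 0x53 = 0xCE.
C2: E(K, 0xCE) = 0x17; 0x3E ⊕ 0x17 = 0x29.
C3: E(K, 0x29) = 0xF0; 0xBC ⊕ 0xF0 = 0x4C.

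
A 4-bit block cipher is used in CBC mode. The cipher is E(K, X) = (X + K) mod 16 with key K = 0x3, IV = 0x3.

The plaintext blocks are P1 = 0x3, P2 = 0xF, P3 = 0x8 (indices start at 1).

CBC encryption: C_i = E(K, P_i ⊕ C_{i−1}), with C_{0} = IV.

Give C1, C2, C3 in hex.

C1: P1 ⊕ 0x3 = 0x0; E(K, 0x0) = 0x3.
C2: P2 ⊕ 0x3 = 0xC; E(K, 0xC) = 0xF.
C3: P3 ⊕ 0xF = 0x7; E(K, 0x7) = 0xA.

C1 = 0x3, C2 = 0xF, C3 = 0xA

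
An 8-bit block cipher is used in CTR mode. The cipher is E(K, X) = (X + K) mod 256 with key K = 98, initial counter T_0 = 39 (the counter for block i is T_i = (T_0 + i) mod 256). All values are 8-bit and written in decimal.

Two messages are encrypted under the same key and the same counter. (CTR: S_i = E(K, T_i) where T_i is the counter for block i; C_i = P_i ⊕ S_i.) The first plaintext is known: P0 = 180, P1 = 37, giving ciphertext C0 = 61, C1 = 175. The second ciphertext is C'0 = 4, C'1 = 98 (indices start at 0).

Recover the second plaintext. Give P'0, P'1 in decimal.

P'0 = 141, P'1 = 232

In CTR with a reused counter, both messages share the same keystream S_i, so C_i ⊕ C'_i = P_i ⊕ P'_i and thus P'_i = P_i ⊕ C_i ⊕ C'_i.
P'0: 180 ⊕ 61 ⊕ 4 = 141.
P'1: 37 ⊕ 175 ⊕ 98 = 232.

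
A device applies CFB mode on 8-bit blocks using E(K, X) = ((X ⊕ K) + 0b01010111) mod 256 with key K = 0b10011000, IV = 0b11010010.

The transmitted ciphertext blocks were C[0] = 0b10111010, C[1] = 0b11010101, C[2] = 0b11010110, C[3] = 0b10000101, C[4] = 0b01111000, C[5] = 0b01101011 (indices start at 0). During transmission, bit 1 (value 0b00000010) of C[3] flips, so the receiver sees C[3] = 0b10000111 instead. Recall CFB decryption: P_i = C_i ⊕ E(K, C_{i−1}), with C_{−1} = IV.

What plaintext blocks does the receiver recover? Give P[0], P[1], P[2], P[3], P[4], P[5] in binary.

Only C[3] changed, to 0b10000111. In CFB, a change in C_i flips the same bit in P_i and garbles P_{i+1}. Decrypting the received ciphertext:
P[0]: E(K, 0b11010010) = 0b10100001; 0b10111010 ⊕ 0b10100001 = 0b00011011.
P[1]: E(K, 0b10111010) = 0b01111001; 0b11010101 ⊕ 0b01111001 = 0b10101100.
P[2]: E(K, 0b11010101) = 0b10100100; 0b11010110 ⊕ 0b10100100 = 0b01110010.
P[3]: E(K, 0b11010110) = 0b10100101; 0b10000111 ⊕ 0b10100101 = 0b00100010.
P[4]: E(K, 0b10000111) = 0b01110110; 0b01111000 ⊕ 0b01110110 = 0b00001110.
P[5]: E(K, 0b01111000) = 0b00110111; 0b01101011 ⊕ 0b00110111 = 0b01011100.
Blocks that differ from the original plaintext: P[3], P[4].

P[0] = 0b00011011, P[1] = 0b10101100, P[2] = 0b01110010, P[3] = 0b00100010, P[4] = 0b00001110, P[5] = 0b01011100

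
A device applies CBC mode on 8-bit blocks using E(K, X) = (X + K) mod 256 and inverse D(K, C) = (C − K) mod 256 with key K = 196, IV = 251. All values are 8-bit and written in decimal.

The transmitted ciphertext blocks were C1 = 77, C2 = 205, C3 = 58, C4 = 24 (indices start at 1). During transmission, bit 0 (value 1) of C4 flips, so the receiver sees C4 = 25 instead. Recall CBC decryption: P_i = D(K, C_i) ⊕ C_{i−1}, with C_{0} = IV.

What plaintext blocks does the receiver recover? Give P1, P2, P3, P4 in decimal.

P1 = 114, P2 = 68, P3 = 187, P4 = 111

Only C4 changed, to 25. In CBC, a change in C_i garbles P_i and flips the same bit in P_{i+1}. Decrypting the received ciphertext:
P1: D(K, 77) = 137; 137 ⊕ 251 = 114.
P2: D(K, 205) = 9; 9 ⊕ 77 = 68.
P3: D(K, 58) = 118; 118 ⊕ 205 = 187.
P4: D(K, 25) = 85; 85 ⊕ 58 = 111.
Blocks that differ from the original plaintext: P4.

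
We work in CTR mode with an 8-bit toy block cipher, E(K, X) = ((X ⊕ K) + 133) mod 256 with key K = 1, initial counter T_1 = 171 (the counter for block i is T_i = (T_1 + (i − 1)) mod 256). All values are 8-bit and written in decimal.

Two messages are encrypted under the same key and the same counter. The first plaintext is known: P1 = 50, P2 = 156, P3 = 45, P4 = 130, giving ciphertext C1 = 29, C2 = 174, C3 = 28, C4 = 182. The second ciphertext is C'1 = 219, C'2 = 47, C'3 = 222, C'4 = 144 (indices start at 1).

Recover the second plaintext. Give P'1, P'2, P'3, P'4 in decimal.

In CTR with a reused counter, both messages share the same keystream S_i, so C_i ⊕ C'_i = P_i ⊕ P'_i and thus P'_i = P_i ⊕ C_i ⊕ C'_i.
P'1: 50 ⊕ 29 ⊕ 219 = 244.
P'2: 156 ⊕ 174 ⊕ 47 = 29.
P'3: 45 ⊕ 28 ⊕ 222 = 239.
P'4: 130 ⊕ 182 ⊕ 144 = 164.

P'1 = 244, P'2 = 29, P'3 = 239, P'4 = 164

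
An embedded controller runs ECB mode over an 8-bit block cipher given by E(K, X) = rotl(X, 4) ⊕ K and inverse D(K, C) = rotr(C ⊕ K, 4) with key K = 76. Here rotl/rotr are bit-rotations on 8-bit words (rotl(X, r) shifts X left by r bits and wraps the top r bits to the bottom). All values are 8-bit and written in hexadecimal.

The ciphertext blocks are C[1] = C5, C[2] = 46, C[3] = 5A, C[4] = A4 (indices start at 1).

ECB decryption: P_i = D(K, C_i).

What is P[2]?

P[2] = 03

P[2]: D(K, 46) = 03.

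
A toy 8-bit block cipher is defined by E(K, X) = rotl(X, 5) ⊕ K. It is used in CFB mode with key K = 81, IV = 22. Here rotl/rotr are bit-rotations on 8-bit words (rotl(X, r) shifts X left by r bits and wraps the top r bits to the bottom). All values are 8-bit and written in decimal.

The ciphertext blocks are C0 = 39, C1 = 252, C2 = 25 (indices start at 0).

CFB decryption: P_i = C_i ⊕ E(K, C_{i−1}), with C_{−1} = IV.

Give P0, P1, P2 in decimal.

P0 = 180, P1 = 73, P2 = 215

P0: E(K, 22) = 147; 39 ⊕ 147 = 180.
P1: E(K, 39) = 181; 252 ⊕ 181 = 73.
P2: E(K, 252) = 206; 25 ⊕ 206 = 215.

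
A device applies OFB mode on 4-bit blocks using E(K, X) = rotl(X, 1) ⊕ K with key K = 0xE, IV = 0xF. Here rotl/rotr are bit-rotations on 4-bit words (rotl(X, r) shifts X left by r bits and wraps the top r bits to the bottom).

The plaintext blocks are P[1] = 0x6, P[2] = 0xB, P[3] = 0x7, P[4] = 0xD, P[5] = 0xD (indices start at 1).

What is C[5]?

C[5] = 0x3

OFB encryption: S_i = E(K, S_{i−1}) with S_{0} = IV; C_i = P_i ⊕ S_i.
C[1]: S = E(K, 0xF) = 0x1; 0x6 ⊕ 0x1 = 0x7.
C[2]: S = E(K, 0x1) = 0xC; 0xB ⊕ 0xC = 0x7.
C[3]: S = E(K, 0xC) = 0x7; 0x7 ⊕ 0x7 = 0x0.
C[4]: S = E(K, 0x7) = 0x0; 0xD ⊕ 0x0 = 0xD.
C[5]: S = E(K, 0x0) = 0xE; 0xD ⊕ 0xE = 0x3.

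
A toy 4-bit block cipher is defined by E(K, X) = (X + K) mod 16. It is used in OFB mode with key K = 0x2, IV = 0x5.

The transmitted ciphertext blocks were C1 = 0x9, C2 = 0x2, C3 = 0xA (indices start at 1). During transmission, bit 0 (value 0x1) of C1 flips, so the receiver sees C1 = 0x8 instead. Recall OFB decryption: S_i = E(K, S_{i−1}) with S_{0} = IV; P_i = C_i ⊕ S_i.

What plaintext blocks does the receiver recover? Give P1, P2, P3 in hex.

P1 = 0xF, P2 = 0xB, P3 = 0x1

Only C1 changed, to 0x8. In OFB, a change in C_i flips the same bit in P_i only; the keystream is unaffected. Decrypting the received ciphertext:
P1: S = E(K, 0x5) = 0x7; 0x8 ⊕ 0x7 = 0xF.
P2: S = E(K, 0x7) = 0x9; 0x2 ⊕ 0x9 = 0xB.
P3: S = E(K, 0x9) = 0xB; 0xA ⊕ 0xB = 0x1.
Blocks that differ from the original plaintext: P1.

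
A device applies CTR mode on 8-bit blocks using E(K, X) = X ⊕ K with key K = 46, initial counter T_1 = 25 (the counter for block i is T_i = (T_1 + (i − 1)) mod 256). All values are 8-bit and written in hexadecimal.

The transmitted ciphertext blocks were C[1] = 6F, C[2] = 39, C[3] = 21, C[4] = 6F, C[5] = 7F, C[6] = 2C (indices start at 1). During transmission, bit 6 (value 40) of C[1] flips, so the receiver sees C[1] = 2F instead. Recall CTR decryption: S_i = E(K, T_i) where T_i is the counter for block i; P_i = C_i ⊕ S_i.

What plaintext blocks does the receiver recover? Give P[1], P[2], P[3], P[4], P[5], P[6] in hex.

P[1] = 4C, P[2] = 59, P[3] = 40, P[4] = 01, P[5] = 10, P[6] = 40

Only C[1] changed, to 2F. In CTR, a change in C_i flips the same bit in P_i only; the keystream is unaffected. Decrypting the received ciphertext:
P[1]: T = 25, S = E(K, T) = 63; 2F ⊕ 63 = 4C.
P[2]: T = 26, S = E(K, T) = 60; 39 ⊕ 60 = 59.
P[3]: T = 27, S = E(K, T) = 61; 21 ⊕ 61 = 40.
P[4]: T = 28, S = E(K, T) = 6E; 6F ⊕ 6E = 01.
P[5]: T = 29, S = E(K, T) = 6F; 7F ⊕ 6F = 10.
P[6]: T = 2A, S = E(K, T) = 6C; 2C ⊕ 6C = 40.
Blocks that differ from the original plaintext: P[1].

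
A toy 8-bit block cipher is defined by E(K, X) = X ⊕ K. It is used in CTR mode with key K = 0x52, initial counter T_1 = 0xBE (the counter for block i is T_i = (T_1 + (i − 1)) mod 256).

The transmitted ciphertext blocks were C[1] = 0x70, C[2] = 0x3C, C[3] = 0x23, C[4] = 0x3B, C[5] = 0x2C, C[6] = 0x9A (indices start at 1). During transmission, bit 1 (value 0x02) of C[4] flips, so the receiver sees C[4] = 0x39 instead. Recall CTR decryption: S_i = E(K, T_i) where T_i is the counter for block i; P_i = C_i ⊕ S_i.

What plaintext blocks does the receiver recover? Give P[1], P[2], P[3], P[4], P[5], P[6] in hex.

P[1] = 0x9C, P[2] = 0xD1, P[3] = 0xB1, P[4] = 0xAA, P[5] = 0xBC, P[6] = 0x0B

Only C[4] changed, to 0x39. In CTR, a change in C_i flips the same bit in P_i only; the keystream is unaffected. Decrypting the received ciphertext:
P[1]: T = 0xBE, S = E(K, T) = 0xEC; 0x70 ⊕ 0xEC = 0x9C.
P[2]: T = 0xBF, S = E(K, T) = 0xED; 0x3C ⊕ 0xED = 0xD1.
P[3]: T = 0xC0, S = E(K, T) = 0x92; 0x23 ⊕ 0x92 = 0xB1.
P[4]: T = 0xC1, S = E(K, T) = 0x93; 0x39 ⊕ 0x93 = 0xAA.
P[5]: T = 0xC2, S = E(K, T) = 0x90; 0x2C ⊕ 0x90 = 0xBC.
P[6]: T = 0xC3, S = E(K, T) = 0x91; 0x9A ⊕ 0x91 = 0x0B.
Blocks that differ from the original plaintext: P[4].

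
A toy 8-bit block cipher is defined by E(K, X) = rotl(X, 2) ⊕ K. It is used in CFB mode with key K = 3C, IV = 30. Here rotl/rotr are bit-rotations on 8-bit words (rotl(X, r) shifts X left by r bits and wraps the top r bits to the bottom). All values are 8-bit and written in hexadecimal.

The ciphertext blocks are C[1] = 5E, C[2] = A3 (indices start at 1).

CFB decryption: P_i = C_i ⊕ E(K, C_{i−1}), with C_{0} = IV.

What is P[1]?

P[1] = A2

P[1]: E(K, 30) = FC; 5E ⊕ FC = A2.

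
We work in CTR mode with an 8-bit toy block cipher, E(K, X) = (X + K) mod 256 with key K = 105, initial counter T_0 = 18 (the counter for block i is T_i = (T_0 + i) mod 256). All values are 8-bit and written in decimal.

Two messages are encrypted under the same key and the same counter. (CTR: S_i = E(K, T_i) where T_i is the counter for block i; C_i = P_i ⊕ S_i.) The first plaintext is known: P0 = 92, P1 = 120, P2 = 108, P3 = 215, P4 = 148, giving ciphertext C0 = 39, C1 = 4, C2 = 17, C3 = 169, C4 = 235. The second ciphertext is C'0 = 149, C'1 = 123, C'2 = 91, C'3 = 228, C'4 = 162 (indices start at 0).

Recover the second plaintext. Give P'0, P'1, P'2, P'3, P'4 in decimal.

In CTR with a reused counter, both messages share the same keystream S_i, so C_i ⊕ C'_i = P_i ⊕ P'_i and thus P'_i = P_i ⊕ C_i ⊕ C'_i.
P'0: 92 ⊕ 39 ⊕ 149 = 238.
P'1: 120 ⊕ 4 ⊕ 123 = 7.
P'2: 108 ⊕ 17 ⊕ 91 = 38.
P'3: 215 ⊕ 169 ⊕ 228 = 154.
P'4: 148 ⊕ 235 ⊕ 162 = 221.

P'0 = 238, P'1 = 7, P'2 = 38, P'3 = 154, P'4 = 221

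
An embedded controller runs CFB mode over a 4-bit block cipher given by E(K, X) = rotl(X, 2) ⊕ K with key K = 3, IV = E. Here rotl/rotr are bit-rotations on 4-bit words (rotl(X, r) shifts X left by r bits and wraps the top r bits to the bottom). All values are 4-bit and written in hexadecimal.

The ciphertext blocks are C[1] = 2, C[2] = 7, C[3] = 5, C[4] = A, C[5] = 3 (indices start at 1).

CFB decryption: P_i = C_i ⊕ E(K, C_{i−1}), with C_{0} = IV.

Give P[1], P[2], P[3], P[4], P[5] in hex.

P[1]: E(K, E) = 8; 2 ⊕ 8 = A.
P[2]: E(K, 2) = B; 7 ⊕ B = C.
P[3]: E(K, 7) = E; 5 ⊕ E = B.
P[4]: E(K, 5) = 6; A ⊕ 6 = C.
P[5]: E(K, A) = 9; 3 ⊕ 9 = A.

P[1] = A, P[2] = C, P[3] = B, P[4] = C, P[5] = A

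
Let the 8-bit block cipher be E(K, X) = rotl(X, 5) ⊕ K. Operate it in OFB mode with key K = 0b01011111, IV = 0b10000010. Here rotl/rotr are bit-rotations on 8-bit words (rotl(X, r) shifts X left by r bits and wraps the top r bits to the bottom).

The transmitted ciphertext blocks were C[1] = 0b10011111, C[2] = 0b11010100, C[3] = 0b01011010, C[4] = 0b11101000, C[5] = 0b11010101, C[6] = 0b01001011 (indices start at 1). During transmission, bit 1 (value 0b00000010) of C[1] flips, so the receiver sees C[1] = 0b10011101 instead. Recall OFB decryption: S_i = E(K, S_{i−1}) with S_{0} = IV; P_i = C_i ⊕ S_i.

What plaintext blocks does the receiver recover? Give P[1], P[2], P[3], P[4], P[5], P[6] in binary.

P[1] = 0b10010010, P[2] = 0b01101010, P[3] = 0b11010010, P[4] = 0b10100110, P[5] = 0b01000011, P[6] = 0b11000110

Only C[1] changed, to 0b10011101. In OFB, a change in C_i flips the same bit in P_i only; the keystream is unaffected. Decrypting the received ciphertext:
P[1]: S = E(K, 0b10000010) = 0b00001111; 0b10011101 ⊕ 0b00001111 = 0b10010010.
P[2]: S = E(K, 0b00001111) = 0b10111110; 0b11010100 ⊕ 0b10111110 = 0b01101010.
P[3]: S = E(K, 0b10111110) = 0b10001000; 0b01011010 ⊕ 0b10001000 = 0b11010010.
P[4]: S = E(K, 0b10001000) = 0b01001110; 0b11101000 ⊕ 0b01001110 = 0b10100110.
P[5]: S = E(K, 0b01001110) = 0b10010110; 0b11010101 ⊕ 0b10010110 = 0b01000011.
P[6]: S = E(K, 0b10010110) = 0b10001101; 0b01001011 ⊕ 0b10001101 = 0b11000110.
Blocks that differ from the original plaintext: P[1].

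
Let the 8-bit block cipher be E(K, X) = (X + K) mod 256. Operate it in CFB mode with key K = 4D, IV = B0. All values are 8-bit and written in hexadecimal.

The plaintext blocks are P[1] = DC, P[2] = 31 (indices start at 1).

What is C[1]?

CFB encryption: C_i = P_i ⊕ E(K, C_{i−1}), with C_{0} = IV.
C[1]: E(K, B0) = FD; DC ⊕ FD = 21.

C[1] = 21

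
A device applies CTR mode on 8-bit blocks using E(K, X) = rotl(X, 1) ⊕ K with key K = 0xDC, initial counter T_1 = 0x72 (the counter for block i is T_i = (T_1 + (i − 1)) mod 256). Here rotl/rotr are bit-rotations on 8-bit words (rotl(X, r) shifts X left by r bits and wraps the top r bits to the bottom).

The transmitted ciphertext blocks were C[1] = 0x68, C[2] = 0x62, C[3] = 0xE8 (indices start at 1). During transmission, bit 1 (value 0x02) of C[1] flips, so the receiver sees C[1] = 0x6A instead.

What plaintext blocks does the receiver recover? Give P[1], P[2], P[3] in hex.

CTR decryption: S_i = E(K, T_i) where T_i is the counter for block i; P_i = C_i ⊕ S_i.
Only C[1] changed, to 0x6A. In CTR, a change in C_i flips the same bit in P_i only; the keystream is unaffected. Decrypting the received ciphertext:
P[1]: T = 0x72, S = E(K, T) = 0x38; 0x6A ⊕ 0x38 = 0x52.
P[2]: T = 0x73, S = E(K, T) = 0x3A; 0x62 ⊕ 0x3A = 0x58.
P[3]: T = 0x74, S = E(K, T) = 0x34; 0xE8 ⊕ 0x34 = 0xDC.
Blocks that differ from the original plaintext: P[1].

P[1] = 0x52, P[2] = 0x58, P[3] = 0xDC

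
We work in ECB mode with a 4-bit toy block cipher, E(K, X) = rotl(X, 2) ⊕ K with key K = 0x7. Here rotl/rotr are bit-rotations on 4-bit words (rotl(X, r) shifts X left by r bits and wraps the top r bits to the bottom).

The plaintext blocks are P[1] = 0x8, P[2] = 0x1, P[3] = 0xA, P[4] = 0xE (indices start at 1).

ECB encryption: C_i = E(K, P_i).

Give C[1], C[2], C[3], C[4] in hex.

C[1] = 0x5, C[2] = 0x3, C[3] = 0xD, C[4] = 0xC

C[1]: E(K, 0x8) = 0x5.
C[2]: E(K, 0x1) = 0x3.
C[3]: E(K, 0xA) = 0xD.
C[4]: E(K, 0xE) = 0xC.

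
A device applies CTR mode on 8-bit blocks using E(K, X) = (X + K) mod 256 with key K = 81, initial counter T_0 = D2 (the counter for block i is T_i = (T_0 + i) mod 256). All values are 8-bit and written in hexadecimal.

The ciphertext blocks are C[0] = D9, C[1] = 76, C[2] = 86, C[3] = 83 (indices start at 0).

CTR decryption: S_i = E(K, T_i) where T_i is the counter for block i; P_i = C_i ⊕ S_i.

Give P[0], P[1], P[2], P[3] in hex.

P[0]: T = D2, S = E(K, T) = 53; D9 ⊕ 53 = 8A.
P[1]: T = D3, S = E(K, T) = 54; 76 ⊕ 54 = 22.
P[2]: T = D4, S = E(K, T) = 55; 86 ⊕ 55 = D3.
P[3]: T = D5, S = E(K, T) = 56; 83 ⊕ 56 = D5.

P[0] = 8A, P[1] = 22, P[2] = D3, P[3] = D5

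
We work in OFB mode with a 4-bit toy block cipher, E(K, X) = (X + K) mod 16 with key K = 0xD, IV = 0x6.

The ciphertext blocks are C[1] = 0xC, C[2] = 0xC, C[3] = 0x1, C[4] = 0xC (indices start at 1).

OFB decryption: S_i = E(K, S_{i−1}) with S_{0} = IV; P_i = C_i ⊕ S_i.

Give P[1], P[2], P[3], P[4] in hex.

P[1]: S = E(K, 0x6) = 0x3; 0xC ⊕ 0x3 = 0xF.
P[2]: S = E(K, 0x3) = 0x0; 0xC ⊕ 0x0 = 0xC.
P[3]: S = E(K, 0x0) = 0xD; 0x1 ⊕ 0xD = 0xC.
P[4]: S = E(K, 0xD) = 0xA; 0xC ⊕ 0xA = 0x6.

P[1] = 0xF, P[2] = 0xC, P[3] = 0xC, P[4] = 0x6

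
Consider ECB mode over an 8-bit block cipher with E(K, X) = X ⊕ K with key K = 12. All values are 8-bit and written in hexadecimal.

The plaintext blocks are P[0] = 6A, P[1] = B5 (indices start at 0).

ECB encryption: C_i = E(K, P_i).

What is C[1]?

C[1] = A7

C[1]: E(K, B5) = A7.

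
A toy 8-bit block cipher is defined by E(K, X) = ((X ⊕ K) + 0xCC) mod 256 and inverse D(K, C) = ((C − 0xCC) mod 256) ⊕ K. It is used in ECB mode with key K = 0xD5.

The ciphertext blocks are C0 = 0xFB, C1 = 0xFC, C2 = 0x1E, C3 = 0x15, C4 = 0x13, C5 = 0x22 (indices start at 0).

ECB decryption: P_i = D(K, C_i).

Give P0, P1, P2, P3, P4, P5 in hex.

P0: D(K, 0xFB) = 0xFA.
P1: D(K, 0xFC) = 0xE5.
P2: D(K, 0x1E) = 0x87.
P3: D(K, 0x15) = 0x9C.
P4: D(K, 0x13) = 0x92.
P5: D(K, 0x22) = 0x83.

P0 = 0xFA, P1 = 0xE5, P2 = 0x87, P3 = 0x9C, P4 = 0x92, P5 = 0x83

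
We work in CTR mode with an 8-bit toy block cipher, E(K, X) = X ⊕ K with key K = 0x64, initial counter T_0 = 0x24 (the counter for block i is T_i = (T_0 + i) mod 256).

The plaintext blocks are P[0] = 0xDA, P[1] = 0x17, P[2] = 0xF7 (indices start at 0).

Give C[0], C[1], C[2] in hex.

CTR encryption: S_i = E(K, T_i) where T_i is the counter for block i; C_i = P_i ⊕ S_i.
C[0]: T = 0x24, S = E(K, T) = 0x40; 0xDA ⊕ 0x40 = 0x9A.
C[1]: T = 0x25, S = E(K, T) = 0x41; 0x17 ⊕ 0x41 = 0x56.
C[2]: T = 0x26, S = E(K, T) = 0x42; 0xF7 ⊕ 0x42 = 0xB5.

C[0] = 0x9A, C[1] = 0x56, C[2] = 0xB5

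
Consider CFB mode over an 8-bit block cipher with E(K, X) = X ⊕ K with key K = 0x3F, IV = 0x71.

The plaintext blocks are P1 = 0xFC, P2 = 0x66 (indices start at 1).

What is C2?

C2 = 0xEB

CFB encryption: C_i = P_i ⊕ E(K, C_{i−1}), with C_{0} = IV.
C1: E(K, 0x71) = 0x4E; 0xFC ⊕ 0x4E = 0xB2.
C2: E(K, 0xB2) = 0x8D; 0x66 ⊕ 0x8D = 0xEB.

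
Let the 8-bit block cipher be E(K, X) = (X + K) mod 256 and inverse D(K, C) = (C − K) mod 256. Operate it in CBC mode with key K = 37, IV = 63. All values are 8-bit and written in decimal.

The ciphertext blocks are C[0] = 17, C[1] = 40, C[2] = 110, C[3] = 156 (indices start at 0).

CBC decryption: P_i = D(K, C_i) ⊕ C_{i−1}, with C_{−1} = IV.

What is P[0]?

P[0]: D(K, 17) = 236; 236 ⊕ 63 = 211.

P[0] = 211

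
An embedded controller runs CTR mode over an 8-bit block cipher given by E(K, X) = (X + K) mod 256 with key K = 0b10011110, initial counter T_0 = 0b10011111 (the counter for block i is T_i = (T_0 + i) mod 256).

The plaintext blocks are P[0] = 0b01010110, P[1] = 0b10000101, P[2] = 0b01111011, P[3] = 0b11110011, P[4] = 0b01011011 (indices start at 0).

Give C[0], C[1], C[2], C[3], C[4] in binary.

C[0] = 0b01101011, C[1] = 0b10111011, C[2] = 0b01000100, C[3] = 0b10110011, C[4] = 0b00011010

CTR encryption: S_i = E(K, T_i) where T_i is the counter for block i; C_i = P_i ⊕ S_i.
C[0]: T = 0b10011111, S = E(K, T) = 0b00111101; 0b01010110 ⊕ 0b00111101 = 0b01101011.
C[1]: T = 0b10100000, S = E(K, T) = 0b00111110; 0b10000101 ⊕ 0b00111110 = 0b10111011.
C[2]: T = 0b10100001, S = E(K, T) = 0b00111111; 0b01111011 ⊕ 0b00111111 = 0b01000100.
C[3]: T = 0b10100010, S = E(K, T) = 0b01000000; 0b11110011 ⊕ 0b01000000 = 0b10110011.
C[4]: T = 0b10100011, S = E(K, T) = 0b01000001; 0b01011011 ⊕ 0b01000001 = 0b00011010.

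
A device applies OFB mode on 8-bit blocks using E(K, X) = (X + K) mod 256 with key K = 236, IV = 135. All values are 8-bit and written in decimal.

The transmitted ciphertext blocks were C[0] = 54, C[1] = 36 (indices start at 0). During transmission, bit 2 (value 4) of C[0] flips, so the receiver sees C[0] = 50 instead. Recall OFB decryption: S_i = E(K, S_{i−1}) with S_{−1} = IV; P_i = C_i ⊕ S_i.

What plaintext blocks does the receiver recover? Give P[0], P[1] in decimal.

P[0] = 65, P[1] = 123

Only C[0] changed, to 50. In OFB, a change in C_i flips the same bit in P_i only; the keystream is unaffected. Decrypting the received ciphertext:
P[0]: S = E(K, 135) = 115; 50 ⊕ 115 = 65.
P[1]: S = E(K, 115) = 95; 36 ⊕ 95 = 123.
Blocks that differ from the original plaintext: P[0].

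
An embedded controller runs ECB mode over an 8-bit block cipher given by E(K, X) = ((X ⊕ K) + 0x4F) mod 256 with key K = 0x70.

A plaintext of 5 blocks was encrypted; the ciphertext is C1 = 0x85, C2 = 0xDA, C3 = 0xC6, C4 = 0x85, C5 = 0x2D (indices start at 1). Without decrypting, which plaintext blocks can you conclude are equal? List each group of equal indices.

ECB encrypts each block independently with the same key, so equal ciphertext blocks imply equal plaintext blocks.
C1 = C4 = 0x85, so P1 = P4.

P1 = P4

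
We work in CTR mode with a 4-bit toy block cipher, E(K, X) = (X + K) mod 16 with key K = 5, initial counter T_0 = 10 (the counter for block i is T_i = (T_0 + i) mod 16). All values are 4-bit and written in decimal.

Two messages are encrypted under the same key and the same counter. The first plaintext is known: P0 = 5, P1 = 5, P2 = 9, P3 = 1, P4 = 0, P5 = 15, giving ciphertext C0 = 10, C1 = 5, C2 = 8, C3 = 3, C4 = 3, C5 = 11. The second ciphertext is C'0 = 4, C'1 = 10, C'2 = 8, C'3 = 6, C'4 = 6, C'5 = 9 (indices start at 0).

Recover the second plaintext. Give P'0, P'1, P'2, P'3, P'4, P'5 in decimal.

P'0 = 11, P'1 = 10, P'2 = 9, P'3 = 4, P'4 = 5, P'5 = 13

In CTR with a reused counter, both messages share the same keystream S_i, so C_i ⊕ C'_i = P_i ⊕ P'_i and thus P'_i = P_i ⊕ C_i ⊕ C'_i.
P'0: 5 ⊕ 10 ⊕ 4 = 11.
P'1: 5 ⊕ 5 ⊕ 10 = 10.
P'2: 9 ⊕ 8 ⊕ 8 = 9.
P'3: 1 ⊕ 3 ⊕ 6 = 4.
P'4: 0 ⊕ 3 ⊕ 6 = 5.
P'5: 15 ⊕ 11 ⊕ 9 = 13.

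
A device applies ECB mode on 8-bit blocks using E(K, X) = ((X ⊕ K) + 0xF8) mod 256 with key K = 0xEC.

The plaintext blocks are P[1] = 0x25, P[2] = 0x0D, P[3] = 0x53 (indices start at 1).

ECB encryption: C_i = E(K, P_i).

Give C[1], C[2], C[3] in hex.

C[1] = 0xC1, C[2] = 0xD9, C[3] = 0xB7

C[1]: E(K, 0x25) = 0xC1.
C[2]: E(K, 0x0D) = 0xD9.
C[3]: E(K, 0x53) = 0xB7.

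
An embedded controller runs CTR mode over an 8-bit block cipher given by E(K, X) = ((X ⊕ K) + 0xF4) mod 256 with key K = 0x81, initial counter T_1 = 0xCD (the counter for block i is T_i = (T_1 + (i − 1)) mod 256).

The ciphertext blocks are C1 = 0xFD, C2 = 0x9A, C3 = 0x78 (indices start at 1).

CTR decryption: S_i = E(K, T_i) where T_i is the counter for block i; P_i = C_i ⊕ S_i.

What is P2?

P2 = 0xD9

P2: T = 0xCE, S = E(K, T) = 0x43; 0x9A ⊕ 0x43 = 0xD9.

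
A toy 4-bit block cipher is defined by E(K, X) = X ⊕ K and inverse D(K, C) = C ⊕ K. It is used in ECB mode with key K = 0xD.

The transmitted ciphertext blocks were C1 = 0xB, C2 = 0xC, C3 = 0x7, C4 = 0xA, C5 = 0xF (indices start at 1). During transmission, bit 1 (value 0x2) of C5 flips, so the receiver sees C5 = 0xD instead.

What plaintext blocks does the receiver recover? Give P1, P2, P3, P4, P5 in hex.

ECB decryption: P_i = D(K, C_i).
Only C5 changed, to 0xD. In ECB, a change in C_i affects only P_i. Decrypting the received ciphertext:
P1: D(K, 0xB) = 0x6.
P2: D(K, 0xC) = 0x1.
P3: D(K, 0x7) = 0xA.
P4: D(K, 0xA) = 0x7.
P5: D(K, 0xD) = 0x0.
Blocks that differ from the original plaintext: P5.

P1 = 0x6, P2 = 0x1, P3 = 0xA, P4 = 0x7, P5 = 0x0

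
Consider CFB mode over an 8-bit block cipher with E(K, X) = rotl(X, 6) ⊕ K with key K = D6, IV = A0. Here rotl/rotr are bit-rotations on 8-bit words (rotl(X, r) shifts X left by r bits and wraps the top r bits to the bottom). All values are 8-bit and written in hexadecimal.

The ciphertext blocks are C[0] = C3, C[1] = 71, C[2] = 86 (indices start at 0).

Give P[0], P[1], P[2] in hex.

CFB decryption: P_i = C_i ⊕ E(K, C_{i−1}), with C_{−1} = IV.
P[0]: E(K, A0) = FE; C3 ⊕ FE = 3D.
P[1]: E(K, C3) = 26; 71 ⊕ 26 = 57.
P[2]: E(K, 71) = 8A; 86 ⊕ 8A = 0C.

P[0] = 3D, P[1] = 57, P[2] = 0C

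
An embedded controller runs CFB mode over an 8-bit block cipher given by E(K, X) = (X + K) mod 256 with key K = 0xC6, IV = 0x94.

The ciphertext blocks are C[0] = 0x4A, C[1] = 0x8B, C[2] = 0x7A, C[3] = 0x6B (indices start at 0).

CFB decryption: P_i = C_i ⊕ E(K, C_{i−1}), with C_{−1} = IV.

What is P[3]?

P[3]: E(K, 0x7A) = 0x40; 0x6B ⊕ 0x40 = 0x2B.

P[3] = 0x2B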